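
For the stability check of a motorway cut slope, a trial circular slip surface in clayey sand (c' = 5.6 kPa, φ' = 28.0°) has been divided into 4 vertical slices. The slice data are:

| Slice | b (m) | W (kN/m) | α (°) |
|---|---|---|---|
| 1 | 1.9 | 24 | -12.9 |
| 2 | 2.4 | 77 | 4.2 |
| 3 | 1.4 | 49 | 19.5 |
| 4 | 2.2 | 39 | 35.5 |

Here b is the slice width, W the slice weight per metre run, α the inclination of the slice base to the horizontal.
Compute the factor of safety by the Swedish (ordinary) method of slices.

Ordinary method of slices: FS = Σ[c'·Δl_i + (W_i cosα_i)·tanφ'] / Σ W_i sinα_i, with Δl_i = b_i / cosα_i.
Slice 1: Δl = 1.9/cos(-12.9°) = 1.949 m; N'_1 = 24·cos(-12.9°) = 23.4; c'Δl = 10.92; W sinα = -5.4
Slice 2: Δl = 2.4/cos4.2° = 2.406 m; N'_2 = 77·cos4.2° = 76.8; c'Δl = 13.48; W sinα = 5.6
Slice 3: Δl = 1.4/cos19.5° = 1.485 m; N'_3 = 49·cos19.5° = 46.2; c'Δl = 8.32; W sinα = 16.4
Slice 4: Δl = 2.2/cos35.5° = 2.702 m; N'_4 = 39·cos35.5° = 31.8; c'Δl = 15.13; W sinα = 22.6
Σc'Δl = 47.8 kN/m; ΣN' = 178.1 kN/m; ΣW sinα = 39.3 kN/m
Resisting = 47.8 + 178.1·tan28.0° = 47.8 + 94.7 = 142.6 kN/m
FS = 142.6 / 39.3 = 3.629

FS = 3.63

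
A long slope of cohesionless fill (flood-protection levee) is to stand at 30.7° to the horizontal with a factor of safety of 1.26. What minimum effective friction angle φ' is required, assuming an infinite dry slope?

FS = tanφ'/tanβ ⇒ tanφ' = FS · tanβ = 1.26 · tan30.7° = 0.7481
φ' = arctan(0.7481) = 36.80°

φ' = 36.8°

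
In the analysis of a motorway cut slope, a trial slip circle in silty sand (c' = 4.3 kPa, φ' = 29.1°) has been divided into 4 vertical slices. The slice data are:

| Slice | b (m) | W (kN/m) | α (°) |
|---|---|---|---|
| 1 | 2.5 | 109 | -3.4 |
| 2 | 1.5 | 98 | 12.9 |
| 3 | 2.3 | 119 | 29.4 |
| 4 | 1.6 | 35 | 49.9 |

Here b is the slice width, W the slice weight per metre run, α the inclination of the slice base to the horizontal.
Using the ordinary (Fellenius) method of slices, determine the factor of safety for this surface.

Ordinary method of slices: FS = Σ[c'·Δl_i + (W_i cosα_i)·tanφ'] / Σ W_i sinα_i, with Δl_i = b_i / cosα_i.
Slice 1: Δl = 2.5/cos(-3.4°) = 2.504 m; N'_1 = 109·cos(-3.4°) = 108.8; c'Δl = 10.77; W sinα = -6.5
Slice 2: Δl = 1.5/cos12.9° = 1.539 m; N'_2 = 98·cos12.9° = 95.5; c'Δl = 6.62; W sinα = 21.9
Slice 3: Δl = 2.3/cos29.4° = 2.640 m; N'_3 = 119·cos29.4° = 103.7; c'Δl = 11.35; W sinα = 58.4
Slice 4: Δl = 1.6/cos49.9° = 2.484 m; N'_4 = 35·cos49.9° = 22.5; c'Δl = 10.68; W sinα = 26.8
Σc'Δl = 39.4 kN/m; ΣN' = 330.6 kN/m; ΣW sinα = 100.6 kN/m
Resisting = 39.4 + 330.6·tan29.1° = 39.4 + 184.0 = 223.4 kN/m
FS = 223.4 / 100.6 = 2.221

FS = 2.22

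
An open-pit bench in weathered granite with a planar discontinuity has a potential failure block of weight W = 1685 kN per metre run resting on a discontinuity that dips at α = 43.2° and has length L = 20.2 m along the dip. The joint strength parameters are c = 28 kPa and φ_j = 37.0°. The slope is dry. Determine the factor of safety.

FS = 1.29

Resolving the block weight along and normal to the plane and applying the Mohr–Coulomb strength on the joint:
N' = W cosα = 1685·cos43.2° = 1228.3 kN/m
Driving force T = W sinα = 1685·sin43.2° = 1153.5 kN/m
Resisting force R = c·L + N'·tanφ_j = 28·20.2 + 1228.3·tan37.0° = 565.6 + 925.6 = 1491.2 kN/m
FS = R / T = 1491.2 / 1153.5 = 1.293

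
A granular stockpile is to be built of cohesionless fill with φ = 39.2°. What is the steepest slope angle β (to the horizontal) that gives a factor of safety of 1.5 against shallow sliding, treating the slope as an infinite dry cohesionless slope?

For an infinite dry cohesionless slope FS = tanφ/tanβ, so tanβ = tanφ / FS.
tanβ = tan39.2° / 1.5 = 0.8156 / 1.5 = 0.5437
β = arctan(0.5437) = 28.53°

β = 28.5°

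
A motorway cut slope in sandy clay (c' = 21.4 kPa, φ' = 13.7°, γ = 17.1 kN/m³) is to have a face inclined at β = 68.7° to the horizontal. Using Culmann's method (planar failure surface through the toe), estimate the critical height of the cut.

H_c = 10.63 m

Culmann's analysis gives the critical failure plane at α_cr = (β + φ')/2 = (68.7 + 13.7)/2 = 41.2°, and the critical height
H_c = (4c'/γ) · sinβ cosφ' / [1 − cos(β − φ')]
    = (4·21.4/17.1) · sin68.7°·cos13.7° / [1 − cos(55.0°)]
    = 5.006 · 0.9317·0.9715 / [1 − 0.5736]
    = 5.006 · 0.9052 / 0.4264
    = 10.63 m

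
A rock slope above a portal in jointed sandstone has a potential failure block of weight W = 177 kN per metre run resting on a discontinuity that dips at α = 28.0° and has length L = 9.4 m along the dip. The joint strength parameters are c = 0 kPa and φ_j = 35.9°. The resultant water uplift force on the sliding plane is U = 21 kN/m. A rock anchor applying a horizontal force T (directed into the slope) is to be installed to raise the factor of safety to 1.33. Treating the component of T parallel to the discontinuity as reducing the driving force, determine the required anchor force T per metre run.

Resolving forces along and normal to the sliding plane, with the horizontal anchor force T adding T·sinα to the effective normal force and T·cosα acting up the plane against the driving force:
FS = [cL + (W cosα − U + T sinα) tanφ_j] / [W sinα − T cosα]
Without the anchor: N' = 135.3 kN/m, driving T_d = 83.1 kN/m, resisting R = 0·9.4 + 135.3·tan35.9° = 97.9 kN/m, FS = 1.18.
Setting FS = 1.33 and solving for T:
1.33·(83.1 − T cos28.0°) = 97.9 + T sin28.0°·tan35.9°
T·(sin28.0°·tan35.9° + 1.33·cos28.0°) = 1.33·83.1 − 97.9
T·(0.4695·0.7239 + 1.33·0.8829) = 110.5 − 97.9 = 12.6
T·1.5142 = 12.6
T = 8.3 kN/m

T = 8 kN/m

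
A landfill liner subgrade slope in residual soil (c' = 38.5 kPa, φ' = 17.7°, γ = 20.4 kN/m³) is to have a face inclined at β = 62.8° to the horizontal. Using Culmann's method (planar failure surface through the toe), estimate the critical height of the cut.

Culmann's analysis gives the critical failure plane at α_cr = (β + φ')/2 = (62.8 + 17.7)/2 = 40.2°, and the critical height
H_c = (4c'/γ) · sinβ cosφ' / [1 − cos(β − φ')]
    = (4·38.5/20.4) · sin62.8°·cos17.7° / [1 − cos(45.1°)]
    = 7.549 · 0.8894·0.9527 / [1 − 0.7059]
    = 7.549 · 0.8473 / 0.2941
    = 21.75 m

H_c = 21.75 m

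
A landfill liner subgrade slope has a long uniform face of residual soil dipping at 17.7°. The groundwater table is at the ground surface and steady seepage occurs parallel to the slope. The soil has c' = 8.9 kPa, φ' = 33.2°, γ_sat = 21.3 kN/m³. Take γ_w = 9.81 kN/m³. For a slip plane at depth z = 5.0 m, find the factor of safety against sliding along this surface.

FS = 1.39

With seepage parallel to the slope and the water table at the surface, the effective normal stress on the slip plane uses the buoyant unit weight γ' = γ_sat − γ_w while the driving shear stress uses γ_sat:
FS = [c' + γ' z cos²β tanφ'] / [γ_sat z sinβ cosβ]
γ' = 21.3 − 9.81 = 11.49 kN/m³
Numerator = 8.9 + 11.49·5.0·cos²17.7°·tan33.2° = 8.9 + 11.49·5.0·0.9076·0.6544 = 43.019 kPa
Denominator = 21.3·5.0·sin17.7°·cos17.7° = 21.3·5.0·0.3040·0.9527 = 30.847 kPa
FS = 43.019 / 30.847 = 1.395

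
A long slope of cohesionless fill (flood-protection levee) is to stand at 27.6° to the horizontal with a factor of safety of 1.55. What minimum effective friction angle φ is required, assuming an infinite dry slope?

FS = tanφ/tanβ ⇒ tanφ = FS · tanβ = 1.55 · tan27.6° = 0.8103
φ = arctan(0.8103) = 39.02°

φ = 39.0°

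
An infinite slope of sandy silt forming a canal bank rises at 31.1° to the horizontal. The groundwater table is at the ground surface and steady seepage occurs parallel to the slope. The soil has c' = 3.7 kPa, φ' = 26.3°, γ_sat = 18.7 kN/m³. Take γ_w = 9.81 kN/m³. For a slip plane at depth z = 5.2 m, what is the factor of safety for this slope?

With seepage parallel to the slope and the water table at the surface, the effective normal stress on the slip plane uses the buoyant unit weight γ' = γ_sat − γ_w while the driving shear stress uses γ_sat:
FS = [c' + γ' z cos²β tanφ'] / [γ_sat z sinβ cosβ]
γ' = 18.7 − 9.81 = 8.89 kN/m³
Numerator = 3.7 + 8.89·5.2·cos²31.1°·tan26.3° = 3.7 + 8.89·5.2·0.7332·0.4942 = 20.451 kPa
Denominator = 18.7·5.2·sin31.1°·cos31.1° = 18.7·5.2·0.5165·0.8563 = 43.008 kPa
FS = 20.451 / 43.008 = 0.476

FS = 0.48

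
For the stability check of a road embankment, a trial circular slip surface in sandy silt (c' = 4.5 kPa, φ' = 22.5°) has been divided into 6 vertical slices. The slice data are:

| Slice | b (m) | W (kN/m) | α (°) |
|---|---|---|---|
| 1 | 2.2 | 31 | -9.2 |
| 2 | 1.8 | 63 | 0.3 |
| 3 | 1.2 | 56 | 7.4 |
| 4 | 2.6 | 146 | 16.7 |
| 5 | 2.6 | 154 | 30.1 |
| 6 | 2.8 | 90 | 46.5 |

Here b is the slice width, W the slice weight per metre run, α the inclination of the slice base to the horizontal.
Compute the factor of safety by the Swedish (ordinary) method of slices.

Ordinary method of slices: FS = Σ[c'·Δl_i + (W_i cosα_i)·tanφ'] / Σ W_i sinα_i, with Δl_i = b_i / cosα_i.
Slice 1: Δl = 2.2/cos(-9.2°) = 2.229 m; N'_1 = 31·cos(-9.2°) = 30.6; c'Δl = 10.03; W sinα = -5.0
Slice 2: Δl = 1.8/cos0.3° = 1.800 m; N'_2 = 63·cos0.3° = 63.0; c'Δl = 8.10; W sinα = 0.3
Slice 3: Δl = 1.2/cos7.4° = 1.210 m; N'_3 = 56·cos7.4° = 55.5; c'Δl = 5.45; W sinα = 7.2
Slice 4: Δl = 2.6/cos16.7° = 2.714 m; N'_4 = 146·cos16.7° = 139.8; c'Δl = 12.22; W sinα = 42.0
Slice 5: Δl = 2.6/cos30.1° = 3.005 m; N'_5 = 154·cos30.1° = 133.2; c'Δl = 13.52; W sinα = 77.2
Slice 6: Δl = 2.8/cos46.5° = 4.068 m; N'_6 = 90·cos46.5° = 62.0; c'Δl = 18.30; W sinα = 65.3
Σc'Δl = 67.6 kN/m; ΣN' = 484.2 kN/m; ΣW sinα = 187.1 kN/m
Resisting = 67.6 + 484.2·tan22.5° = 67.6 + 200.5 = 268.2 kN/m
FS = 268.2 / 187.1 = 1.434

FS = 1.43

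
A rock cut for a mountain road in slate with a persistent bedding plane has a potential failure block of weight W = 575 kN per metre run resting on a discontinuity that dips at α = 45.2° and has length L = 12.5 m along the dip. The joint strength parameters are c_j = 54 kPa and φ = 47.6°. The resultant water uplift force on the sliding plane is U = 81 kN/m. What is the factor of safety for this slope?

FS = 2.52

Resolving the block weight along and normal to the plane and applying the Mohr–Coulomb strength on the joint:
N' = W cosα − U = 575·cos45.2° − 81 = 324.2 kN/m
Driving force T = W sinα = 575·sin45.2° = 408.0 kN/m
Resisting force R = c_j·L + N'·tanφ = 54·12.5 + 324.2·tan47.6° = 675.0 + 355.0 = 1030.0 kN/m
FS = R / T = 1030.0 / 408.0 = 2.525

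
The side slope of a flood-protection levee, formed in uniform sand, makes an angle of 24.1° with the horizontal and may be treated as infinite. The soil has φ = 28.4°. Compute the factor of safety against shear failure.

FS = 1.21

For a dry cohesionless infinite slope the factor of safety is FS = tanφ / tanβ.
FS = tan28.4° / tan24.1° = 0.5407 / 0.4473 = 1.209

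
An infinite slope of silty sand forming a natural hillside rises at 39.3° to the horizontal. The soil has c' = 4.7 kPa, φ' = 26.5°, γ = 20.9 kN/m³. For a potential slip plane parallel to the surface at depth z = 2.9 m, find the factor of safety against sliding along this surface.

FS = 0.77

For an infinite slope with a slip plane parallel to the surface (no pore pressure): FS = [c' + γz cos²β tanφ'] / [γz sinβ cosβ].
γz = 20.9·2.9 = 60.61 kN/m²
Numerator = 4.7 + 60.61·cos²39.3°·tan26.5° = 4.7 + 60.61·0.5988·0.4986 = 22.796 kPa
Denominator = 60.61·sin39.3°·cos39.3° = 60.61·0.6334·0.7738 = 29.707 kPa
FS = 22.796 / 29.707 = 0.767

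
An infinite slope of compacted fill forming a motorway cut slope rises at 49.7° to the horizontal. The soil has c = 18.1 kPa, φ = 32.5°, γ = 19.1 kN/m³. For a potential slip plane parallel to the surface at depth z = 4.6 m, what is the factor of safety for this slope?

For an infinite slope with a slip plane parallel to the surface (no pore pressure): FS = [c + γz cos²β tanφ] / [γz sinβ cosβ].
γz = 19.1·4.6 = 87.86 kN/m²
Numerator = 18.1 + 87.86·cos²49.7°·tan32.5° = 18.1 + 87.86·0.4183·0.6371 = 41.516 kPa
Denominator = 87.86·sin49.7°·cos49.7° = 87.86·0.7627·0.6468 = 43.340 kPa
FS = 41.516 / 43.340 = 0.958

FS = 0.96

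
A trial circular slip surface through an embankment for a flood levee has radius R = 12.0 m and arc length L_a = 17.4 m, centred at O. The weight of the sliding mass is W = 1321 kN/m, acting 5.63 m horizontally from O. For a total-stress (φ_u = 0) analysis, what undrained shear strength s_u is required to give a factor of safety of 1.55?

FS = s_u·L_a·R / (W·d), so s_u = FS·W·d / (L_a·R).
s_u = 1.55·1321·5.63 / (17.40·12.0) = 11527.7 / 208.80 = 55.21 kPa

s_u = 55.2 kPa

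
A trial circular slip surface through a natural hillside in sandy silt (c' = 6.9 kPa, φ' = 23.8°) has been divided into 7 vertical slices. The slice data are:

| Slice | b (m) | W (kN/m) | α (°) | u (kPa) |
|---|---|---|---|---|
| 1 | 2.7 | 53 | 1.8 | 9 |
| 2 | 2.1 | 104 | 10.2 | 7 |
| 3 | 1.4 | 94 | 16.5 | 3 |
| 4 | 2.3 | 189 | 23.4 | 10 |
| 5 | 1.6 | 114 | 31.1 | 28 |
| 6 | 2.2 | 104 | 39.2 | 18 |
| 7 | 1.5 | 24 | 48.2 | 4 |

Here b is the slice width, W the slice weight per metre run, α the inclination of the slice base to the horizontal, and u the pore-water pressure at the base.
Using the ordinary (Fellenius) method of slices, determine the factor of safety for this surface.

FS = 1.13

Ordinary method of slices: FS = Σ[c'·Δl_i + (W_i cosα_i − u_i·Δl_i)·tanφ'] / Σ W_i sinα_i, with Δl_i = b_i / cosα_i.
Slice 1: Δl = 2.7/cos1.8° = 2.701 m; N'_1 = 53·cos1.8° − 9·2.701 = 28.7; c'Δl = 18.64; W sinα = 1.7
Slice 2: Δl = 2.1/cos10.2° = 2.134 m; N'_2 = 104·cos10.2° − 7·2.134 = 87.4; c'Δl = 14.72; W sinα = 18.4
Slice 3: Δl = 1.4/cos16.5° = 1.460 m; N'_3 = 94·cos16.5° − 3·1.460 = 85.7; c'Δl = 10.07; W sinα = 26.7
Slice 4: Δl = 2.3/cos23.4° = 2.506 m; N'_4 = 189·cos23.4° − 10·2.506 = 148.4; c'Δl = 17.29; W sinα = 75.1
Slice 5: Δl = 1.6/cos31.1° = 1.869 m; N'_5 = 114·cos31.1° − 28·1.869 = 45.3; c'Δl = 12.89; W sinα = 58.9
Slice 6: Δl = 2.2/cos39.2° = 2.839 m; N'_6 = 104·cos39.2° − 18·2.839 = 29.5; c'Δl = 19.59; W sinα = 65.7
Slice 7: Δl = 1.5/cos48.2° = 2.250 m; N'_7 = 24·cos48.2° − 4·2.250 = 7.0; c'Δl = 15.53; W sinα = 17.9
Σc'Δl = 108.7 kN/m; ΣN' = 432.0 kN/m; ΣW sinα = 264.3 kN/m
Resisting = 108.7 + 432.0·tan23.8° = 108.7 + 190.5 = 299.3 kN/m
FS = 299.3 / 264.3 = 1.132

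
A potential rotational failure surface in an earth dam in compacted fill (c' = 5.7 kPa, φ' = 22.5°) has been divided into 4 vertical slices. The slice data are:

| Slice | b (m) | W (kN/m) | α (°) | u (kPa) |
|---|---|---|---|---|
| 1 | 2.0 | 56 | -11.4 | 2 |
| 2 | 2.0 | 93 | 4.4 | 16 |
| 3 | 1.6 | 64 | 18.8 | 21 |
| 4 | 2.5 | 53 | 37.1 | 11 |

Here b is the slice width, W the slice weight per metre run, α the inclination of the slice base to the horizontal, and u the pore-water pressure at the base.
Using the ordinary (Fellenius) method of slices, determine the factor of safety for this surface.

FS = 2.27

Ordinary method of slices: FS = Σ[c'·Δl_i + (W_i cosα_i − u_i·Δl_i)·tanφ'] / Σ W_i sinα_i, with Δl_i = b_i / cosα_i.
Slice 1: Δl = 2.0/cos(-11.4°) = 2.040 m; N'_1 = 56·cos(-11.4°) − 2·2.040 = 50.8; c'Δl = 11.63; W sinα = -11.1
Slice 2: Δl = 2.0/cos4.4° = 2.006 m; N'_2 = 93·cos4.4° − 16·2.006 = 60.6; c'Δl = 11.43; W sinα = 7.1
Slice 3: Δl = 1.6/cos18.8° = 1.690 m; N'_3 = 64·cos18.8° − 21·1.690 = 25.1; c'Δl = 9.63; W sinα = 20.6
Slice 4: Δl = 2.5/cos37.1° = 3.134 m; N'_4 = 53·cos37.1° − 11·3.134 = 7.8; c'Δl = 17.87; W sinα = 32.0
Σc'Δl = 50.6 kN/m; ΣN' = 144.3 kN/m; ΣW sinα = 48.7 kN/m
Resisting = 50.6 + 144.3·tan22.5° = 50.6 + 59.8 = 110.3 kN/m
FS = 110.3 / 48.7 = 2.268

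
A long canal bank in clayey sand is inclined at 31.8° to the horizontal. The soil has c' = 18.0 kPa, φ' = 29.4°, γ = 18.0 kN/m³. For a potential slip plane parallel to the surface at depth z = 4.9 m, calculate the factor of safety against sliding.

For an infinite slope with a slip plane parallel to the surface (no pore pressure): FS = [c' + γz cos²β tanφ'] / [γz sinβ cosβ].
γz = 18.0·4.9 = 88.20 kN/m²
Numerator = 18.0 + 88.20·cos²31.8°·tan29.4° = 18.0 + 88.20·0.7223·0.5635 = 53.898 kPa
Denominator = 88.20·sin31.8°·cos31.8° = 88.20·0.5270·0.8499 = 39.501 kPa
FS = 53.898 / 39.501 = 1.364

FS = 1.36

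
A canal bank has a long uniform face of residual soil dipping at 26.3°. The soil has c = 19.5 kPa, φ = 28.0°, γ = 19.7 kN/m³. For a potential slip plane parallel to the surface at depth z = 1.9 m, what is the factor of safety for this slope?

FS = 2.39

For an infinite slope with a slip plane parallel to the surface (no pore pressure): FS = [c + γz cos²β tanφ] / [γz sinβ cosβ].
γz = 19.7·1.9 = 37.43 kN/m²
Numerator = 19.5 + 37.43·cos²26.3°·tan28.0° = 19.5 + 37.43·0.8037·0.5317 = 35.495 kPa
Denominator = 37.43·sin26.3°·cos26.3° = 37.43·0.4431·0.8965 = 14.867 kPa
FS = 35.495 / 14.867 = 2.387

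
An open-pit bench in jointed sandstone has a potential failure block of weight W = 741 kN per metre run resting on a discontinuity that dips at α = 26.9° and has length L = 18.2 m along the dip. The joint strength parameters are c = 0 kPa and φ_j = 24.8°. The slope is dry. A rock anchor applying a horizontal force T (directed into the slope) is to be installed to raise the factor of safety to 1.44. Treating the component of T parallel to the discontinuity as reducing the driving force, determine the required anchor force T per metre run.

T = 119 kN/m

Resolving forces along and normal to the sliding plane, with the horizontal anchor force T adding T·sinα to the effective normal force and T·cosα acting up the plane against the driving force:
FS = [cL + (W cosα + T sinα) tanφ_j] / [W sinα − T cosα]
Without the anchor: N' = 660.8 kN/m, driving T_d = 335.3 kN/m, resisting R = 0·18.2 + 660.8·tan24.8° = 305.3 kN/m, FS = 0.91.
Setting FS = 1.44 and solving for T:
1.44·(335.3 − T cos26.9°) = 305.3 + T sin26.9°·tan24.8°
T·(sin26.9°·tan24.8° + 1.44·cos26.9°) = 1.44·335.3 − 305.3
T·(0.4524·0.4621 + 1.44·0.8918) = 482.8 − 305.3 = 177.4
T·1.4932 = 177.4
T = 118.8 kN/m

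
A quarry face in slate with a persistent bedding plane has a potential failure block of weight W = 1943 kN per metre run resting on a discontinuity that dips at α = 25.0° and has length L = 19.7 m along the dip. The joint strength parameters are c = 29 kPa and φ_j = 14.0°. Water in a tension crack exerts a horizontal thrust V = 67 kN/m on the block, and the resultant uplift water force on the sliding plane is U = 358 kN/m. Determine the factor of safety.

Resolving the block weight along and normal to the plane and applying the Mohr–Coulomb strength on the joint:
N' = W cosα − U − V sinα = 1943·cos25.0° − 358 − 67·sin25.0° = 1374.6 kN/m
Driving force T = W sinα + V cosα = 1943·sin25.0° + 67·cos25.0° = 881.9 kN/m
Resisting force R = c·L + N'·tanφ_j = 29·19.7 + 1374.6·tan14.0° = 571.3 + 342.7 = 914.0 kN/m
FS = R / T = 914.0 / 881.9 = 1.036

FS = 1.04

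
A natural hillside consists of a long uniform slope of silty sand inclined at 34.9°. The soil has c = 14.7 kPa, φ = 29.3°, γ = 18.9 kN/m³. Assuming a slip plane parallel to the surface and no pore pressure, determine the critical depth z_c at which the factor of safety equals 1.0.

z_c = 8.47 m

Setting FS = 1.00 in FS = [c + γz cos²β tanφ] / [γz sinβ cosβ] and solving for z:
z = c / [γ cosβ (FS·sinβ − cosβ·tanφ)]
  = 14.7 / [18.9·cos34.9°·(1.00·sin34.9° − cos34.9°·tan29.3°)]
  = 14.7 / [18.9·0.8202·(1.00·0.5721 − 0.8202·0.5612)]
  = 14.7 / 1.7345 = 8.475 m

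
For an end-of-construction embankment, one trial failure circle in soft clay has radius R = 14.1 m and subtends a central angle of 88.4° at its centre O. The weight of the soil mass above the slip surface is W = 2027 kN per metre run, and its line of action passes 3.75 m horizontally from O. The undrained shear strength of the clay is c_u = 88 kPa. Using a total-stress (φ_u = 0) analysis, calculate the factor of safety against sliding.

Taking moments about the centre O, the resisting moment is provided by the undrained shear strength acting along the arc:
Arc length L_a = R·θ = 14.1·(88.4°·π/180) = 14.1·1.5429 = 21.75 m
M_R = c_u·L_a·R = 88·21.75·14.1 = 26993.0 kN·m/m
M_D = W·d = 2027·3.75 = 7601.2 kN·m/m
FS = M_R / M_D = 26993.0 / 7601.2 = 3.551

FS = 3.55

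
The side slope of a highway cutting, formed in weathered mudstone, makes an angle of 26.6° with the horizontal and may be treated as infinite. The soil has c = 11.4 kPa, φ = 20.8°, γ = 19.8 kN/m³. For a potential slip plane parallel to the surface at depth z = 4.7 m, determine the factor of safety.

FS = 1.06

For an infinite slope with a slip plane parallel to the surface (no pore pressure): FS = [c + γz cos²β tanφ] / [γz sinβ cosβ].
γz = 19.8·4.7 = 93.06 kN/m²
Numerator = 11.4 + 93.06·cos²26.6°·tan20.8° = 11.4 + 93.06·0.7995·0.3799 = 39.663 kPa
Denominator = 93.06·sin26.6°·cos26.6° = 93.06·0.4478·0.8942 = 37.258 kPa
FS = 39.663 / 37.258 = 1.065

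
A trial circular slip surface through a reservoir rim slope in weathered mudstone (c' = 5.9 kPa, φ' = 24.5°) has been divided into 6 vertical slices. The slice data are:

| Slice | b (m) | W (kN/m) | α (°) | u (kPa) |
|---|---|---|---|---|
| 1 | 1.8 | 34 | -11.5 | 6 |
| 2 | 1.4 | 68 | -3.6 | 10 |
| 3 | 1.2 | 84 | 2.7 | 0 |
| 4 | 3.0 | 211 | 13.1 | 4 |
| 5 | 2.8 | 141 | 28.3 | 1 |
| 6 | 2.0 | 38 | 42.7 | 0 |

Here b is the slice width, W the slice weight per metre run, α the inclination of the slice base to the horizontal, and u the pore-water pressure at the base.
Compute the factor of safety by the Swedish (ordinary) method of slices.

FS = 2.31

Ordinary method of slices: FS = Σ[c'·Δl_i + (W_i cosα_i − u_i·Δl_i)·tanφ'] / Σ W_i sinα_i, with Δl_i = b_i / cosα_i.
Slice 1: Δl = 1.8/cos(-11.5°) = 1.837 m; N'_1 = 34·cos(-11.5°) − 6·1.837 = 22.3; c'Δl = 10.84; W sinα = -6.8
Slice 2: Δl = 1.4/cos(-3.6°) = 1.403 m; N'_2 = 68·cos(-3.6°) − 10·1.403 = 53.8; c'Δl = 8.28; W sinα = -4.3
Slice 3: Δl = 1.2/cos2.7° = 1.201 m; N'_3 = 84·cos2.7° − 0·1.201 = 83.9; c'Δl = 7.09; W sinα = 4.0
Slice 4: Δl = 3.0/cos13.1° = 3.080 m; N'_4 = 211·cos13.1° − 4·3.080 = 193.2; c'Δl = 18.17; W sinα = 47.8
Slice 5: Δl = 2.8/cos28.3° = 3.180 m; N'_5 = 141·cos28.3° − 1·3.180 = 121.0; c'Δl = 18.76; W sinα = 66.8
Slice 6: Δl = 2.0/cos42.7° = 2.721 m; N'_6 = 38·cos42.7° − 0·2.721 = 27.9; c'Δl = 16.06; W sinα = 25.8
Σc'Δl = 79.2 kN/m; ΣN' = 502.1 kN/m; ΣW sinα = 133.3 kN/m
Resisting = 79.2 + 502.1·tan24.5° = 79.2 + 228.8 = 308.0 kN/m
FS = 308.0 / 133.3 = 2.310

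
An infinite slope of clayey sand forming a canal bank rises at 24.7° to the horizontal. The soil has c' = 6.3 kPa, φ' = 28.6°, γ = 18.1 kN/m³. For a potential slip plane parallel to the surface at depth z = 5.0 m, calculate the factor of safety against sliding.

FS = 1.37

For an infinite slope with a slip plane parallel to the surface (no pore pressure): FS = [c' + γz cos²β tanφ'] / [γz sinβ cosβ].
γz = 18.1·5.0 = 90.50 kN/m²
Numerator = 6.3 + 90.50·cos²24.7°·tan28.6° = 6.3 + 90.50·0.8254·0.5452 = 47.026 kPa
Denominator = 90.50·sin24.7°·cos24.7° = 90.50·0.4179·0.9085 = 34.357 kPa
FS = 47.026 / 34.357 = 1.369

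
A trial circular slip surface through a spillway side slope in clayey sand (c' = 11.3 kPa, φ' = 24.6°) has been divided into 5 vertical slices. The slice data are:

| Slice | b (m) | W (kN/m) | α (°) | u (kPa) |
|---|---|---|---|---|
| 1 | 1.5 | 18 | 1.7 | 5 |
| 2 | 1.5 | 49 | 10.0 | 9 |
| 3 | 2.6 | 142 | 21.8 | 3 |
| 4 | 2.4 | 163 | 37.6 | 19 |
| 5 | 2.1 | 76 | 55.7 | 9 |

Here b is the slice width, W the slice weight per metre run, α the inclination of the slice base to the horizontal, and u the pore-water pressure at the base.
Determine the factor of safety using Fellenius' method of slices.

FS = 1.14

Ordinary method of slices: FS = Σ[c'·Δl_i + (W_i cosα_i − u_i·Δl_i)·tanφ'] / Σ W_i sinα_i, with Δl_i = b_i / cosα_i.
Slice 1: Δl = 1.5/cos1.7° = 1.501 m; N'_1 = 18·cos1.7° − 5·1.501 = 10.5; c'Δl = 16.96; W sinα = 0.5
Slice 2: Δl = 1.5/cos10.0° = 1.523 m; N'_2 = 49·cos10.0° − 9·1.523 = 34.5; c'Δl = 17.21; W sinα = 8.5
Slice 3: Δl = 2.6/cos21.8° = 2.800 m; N'_3 = 142·cos21.8° − 3·2.800 = 123.4; c'Δl = 31.64; W sinα = 52.7
Slice 4: Δl = 2.4/cos37.6° = 3.029 m; N'_4 = 163·cos37.6° − 19·3.029 = 71.6; c'Δl = 34.23; W sinα = 99.5
Slice 5: Δl = 2.1/cos55.7° = 3.727 m; N'_5 = 76·cos55.7° − 9·3.727 = 9.3; c'Δl = 42.11; W sinα = 62.8
Σc'Δl = 142.2 kN/m; ΣN' = 249.4 kN/m; ΣW sinα = 224.0 kN/m
Resisting = 142.2 + 249.4·tan24.6° = 142.2 + 114.2 = 256.3 kN/m
FS = 256.3 / 224.0 = 1.144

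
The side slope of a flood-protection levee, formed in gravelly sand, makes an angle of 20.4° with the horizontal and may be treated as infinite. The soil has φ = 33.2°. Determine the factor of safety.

For a dry cohesionless infinite slope the factor of safety is FS = tanφ / tanβ.
FS = tan33.2° / tan20.4° = 0.6544 / 0.3719 = 1.760

FS = 1.76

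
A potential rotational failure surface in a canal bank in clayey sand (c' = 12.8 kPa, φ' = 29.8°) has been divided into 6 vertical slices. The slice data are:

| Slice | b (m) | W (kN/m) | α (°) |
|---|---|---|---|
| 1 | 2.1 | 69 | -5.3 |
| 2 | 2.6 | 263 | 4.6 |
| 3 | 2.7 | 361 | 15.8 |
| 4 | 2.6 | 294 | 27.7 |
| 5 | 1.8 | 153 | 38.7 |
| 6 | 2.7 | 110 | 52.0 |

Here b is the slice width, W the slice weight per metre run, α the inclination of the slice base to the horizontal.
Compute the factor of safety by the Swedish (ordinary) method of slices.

Ordinary method of slices: FS = Σ[c'·Δl_i + (W_i cosα_i)·tanφ'] / Σ W_i sinα_i, with Δl_i = b_i / cosα_i.
Slice 1: Δl = 2.1/cos(-5.3°) = 2.109 m; N'_1 = 69·cos(-5.3°) = 68.7; c'Δl = 27.00; W sinα = -6.4
Slice 2: Δl = 2.6/cos4.6° = 2.608 m; N'_2 = 263·cos4.6° = 262.2; c'Δl = 33.39; W sinα = 21.1
Slice 3: Δl = 2.7/cos15.8° = 2.806 m; N'_3 = 361·cos15.8° = 347.4; c'Δl = 35.92; W sinα = 98.3
Slice 4: Δl = 2.6/cos27.7° = 2.937 m; N'_4 = 294·cos27.7° = 260.3; c'Δl = 37.59; W sinα = 136.7
Slice 5: Δl = 1.8/cos38.7° = 2.306 m; N'_5 = 153·cos38.7° = 119.4; c'Δl = 29.52; W sinα = 95.7
Slice 6: Δl = 2.7/cos52.0° = 4.386 m; N'_6 = 110·cos52.0° = 67.7; c'Δl = 56.13; W sinα = 86.7
Σc'Δl = 219.5 kN/m; ΣN' = 1125.7 kN/m; ΣW sinα = 432.0 kN/m
Resisting = 219.5 + 1125.7·tan29.8° = 219.5 + 644.7 = 864.2 kN/m
FS = 864.2 / 432.0 = 2.000

FS = 2.00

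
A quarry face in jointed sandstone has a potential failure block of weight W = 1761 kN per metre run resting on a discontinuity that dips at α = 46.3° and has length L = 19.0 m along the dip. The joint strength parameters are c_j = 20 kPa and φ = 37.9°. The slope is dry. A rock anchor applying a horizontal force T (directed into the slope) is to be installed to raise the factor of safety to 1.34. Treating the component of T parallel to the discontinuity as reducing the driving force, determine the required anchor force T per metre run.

Resolving forces along and normal to the sliding plane, with the horizontal anchor force T adding T·sinα to the effective normal force and T·cosα acting up the plane against the driving force:
FS = [c_jL + (W cosα + T sinα) tanφ] / [W sinα − T cosα]
Without the anchor: N' = 1216.6 kN/m, driving T_d = 1273.1 kN/m, resisting R = 20·19.0 + 1216.6·tan37.9° = 1327.1 kN/m, FS = 1.04.
Setting FS = 1.34 and solving for T:
1.34·(1273.1 − T cos46.3°) = 1327.1 + T sin46.3°·tan37.9°
T·(sin46.3°·tan37.9° + 1.34·cos46.3°) = 1.34·1273.1 − 1327.1
T·(0.7230·0.7785 + 1.34·0.6909) = 1706.0 − 1327.1 = 378.9
T·1.4886 = 378.9
T = 254.5 kN/m

T = 255 kN/m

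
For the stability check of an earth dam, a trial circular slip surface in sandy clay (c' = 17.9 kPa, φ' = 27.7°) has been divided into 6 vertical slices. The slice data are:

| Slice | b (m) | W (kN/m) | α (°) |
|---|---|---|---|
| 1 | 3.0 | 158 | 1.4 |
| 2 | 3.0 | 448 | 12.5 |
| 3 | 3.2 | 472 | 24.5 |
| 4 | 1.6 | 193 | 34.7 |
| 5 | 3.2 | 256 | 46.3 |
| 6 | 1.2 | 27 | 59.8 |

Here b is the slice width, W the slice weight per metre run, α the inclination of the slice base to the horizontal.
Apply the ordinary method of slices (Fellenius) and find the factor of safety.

Ordinary method of slices: FS = Σ[c'·Δl_i + (W_i cosα_i)·tanφ'] / Σ W_i sinα_i, with Δl_i = b_i / cosα_i.
Slice 1: Δl = 3.0/cos1.4° = 3.001 m; N'_1 = 158·cos1.4° = 158.0; c'Δl = 53.72; W sinα = 3.9
Slice 2: Δl = 3.0/cos12.5° = 3.073 m; N'_2 = 448·cos12.5° = 437.4; c'Δl = 55.00; W sinα = 97.0
Slice 3: Δl = 3.2/cos24.5° = 3.517 m; N'_3 = 472·cos24.5° = 429.5; c'Δl = 62.95; W sinα = 195.7
Slice 4: Δl = 1.6/cos34.7° = 1.946 m; N'_4 = 193·cos34.7° = 158.7; c'Δl = 34.84; W sinα = 109.9
Slice 5: Δl = 3.2/cos46.3° = 4.632 m; N'_5 = 256·cos46.3° = 176.9; c'Δl = 82.91; W sinα = 185.1
Slice 6: Δl = 1.2/cos59.8° = 2.386 m; N'_6 = 27·cos59.8° = 13.6; c'Δl = 42.70; W sinα = 23.3
Σc'Δl = 332.1 kN/m; ΣN' = 1374.0 kN/m; ΣW sinα = 614.8 kN/m
Resisting = 332.1 + 1374.0·tan27.7° = 332.1 + 721.3 = 1053.5 kN/m
FS = 1053.5 / 614.8 = 1.713

FS = 1.71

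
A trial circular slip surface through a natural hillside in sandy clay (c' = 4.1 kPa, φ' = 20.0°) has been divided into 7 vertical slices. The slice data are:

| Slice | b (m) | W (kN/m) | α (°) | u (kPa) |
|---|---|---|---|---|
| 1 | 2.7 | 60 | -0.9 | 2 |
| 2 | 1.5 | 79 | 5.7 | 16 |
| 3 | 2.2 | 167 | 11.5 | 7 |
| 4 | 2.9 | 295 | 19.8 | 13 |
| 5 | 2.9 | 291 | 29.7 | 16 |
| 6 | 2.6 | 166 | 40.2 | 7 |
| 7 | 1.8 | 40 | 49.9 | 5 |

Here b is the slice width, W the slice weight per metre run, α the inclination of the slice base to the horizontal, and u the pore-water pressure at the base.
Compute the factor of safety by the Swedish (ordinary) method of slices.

FS = 0.88

Ordinary method of slices: FS = Σ[c'·Δl_i + (W_i cosα_i − u_i·Δl_i)·tanφ'] / Σ W_i sinα_i, with Δl_i = b_i / cosα_i.
Slice 1: Δl = 2.7/cos(-0.9°) = 2.700 m; N'_1 = 60·cos(-0.9°) − 2·2.700 = 54.6; c'Δl = 11.07; W sinα = -0.9
Slice 2: Δl = 1.5/cos5.7° = 1.507 m; N'_2 = 79·cos5.7° − 16·1.507 = 54.5; c'Δl = 6.18; W sinα = 7.8
Slice 3: Δl = 2.2/cos11.5° = 2.245 m; N'_3 = 167·cos11.5° − 7·2.245 = 147.9; c'Δl = 9.20; W sinα = 33.3
Slice 4: Δl = 2.9/cos19.8° = 3.082 m; N'_4 = 295·cos19.8° − 13·3.082 = 237.5; c'Δl = 12.64; W sinα = 99.9
Slice 5: Δl = 2.9/cos29.7° = 3.339 m; N'_5 = 291·cos29.7° − 16·3.339 = 199.4; c'Δl = 13.69; W sinα = 144.2
Slice 6: Δl = 2.6/cos40.2° = 3.404 m; N'_6 = 166·cos40.2° − 7·3.404 = 103.0; c'Δl = 13.96; W sinα = 107.1
Slice 7: Δl = 1.8/cos49.9° = 2.794 m; N'_7 = 40·cos49.9° − 5·2.794 = 11.8; c'Δl = 11.46; W sinα = 30.6
Σc'Δl = 78.2 kN/m; ΣN' = 808.6 kN/m; ΣW sinα = 422.0 kN/m
Resisting = 78.2 + 808.6·tan20.0° = 78.2 + 294.3 = 372.5 kN/m
FS = 372.5 / 422.0 = 0.883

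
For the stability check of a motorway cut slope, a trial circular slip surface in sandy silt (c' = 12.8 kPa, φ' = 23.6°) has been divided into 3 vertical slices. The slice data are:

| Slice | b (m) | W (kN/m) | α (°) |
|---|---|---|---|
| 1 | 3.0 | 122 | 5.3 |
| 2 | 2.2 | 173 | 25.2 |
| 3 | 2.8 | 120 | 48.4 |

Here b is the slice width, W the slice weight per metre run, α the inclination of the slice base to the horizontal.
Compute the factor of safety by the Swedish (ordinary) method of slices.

FS = 1.60

Ordinary method of slices: FS = Σ[c'·Δl_i + (W_i cosα_i)·tanφ'] / Σ W_i sinα_i, with Δl_i = b_i / cosα_i.
Slice 1: Δl = 3.0/cos5.3° = 3.013 m; N'_1 = 122·cos5.3° = 121.5; c'Δl = 38.56; W sinα = 11.3
Slice 2: Δl = 2.2/cos25.2° = 2.431 m; N'_2 = 173·cos25.2° = 156.5; c'Δl = 31.12; W sinα = 73.7
Slice 3: Δl = 2.8/cos48.4° = 4.217 m; N'_3 = 120·cos48.4° = 79.7; c'Δl = 53.98; W sinα = 89.7
Σc'Δl = 123.7 kN/m; ΣN' = 357.7 kN/m; ΣW sinα = 174.7 kN/m
Resisting = 123.7 + 357.7·tan23.6° = 123.7 + 156.3 = 279.9 kN/m
FS = 279.9 / 174.7 = 1.603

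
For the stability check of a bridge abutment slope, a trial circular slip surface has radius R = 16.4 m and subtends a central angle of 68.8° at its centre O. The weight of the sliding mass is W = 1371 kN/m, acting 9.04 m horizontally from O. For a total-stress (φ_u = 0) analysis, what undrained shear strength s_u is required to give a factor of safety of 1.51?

s_u = 57.9 kPa

FS = s_u·L_a·R / (W·d), so s_u = FS·W·d / (L_a·R).
Arc length L_a = R·θ = 16.4·(68.8°·π/180) = 16.4·1.2008 = 19.69 m
s_u = 1.51·1371·9.04 / (19.69·16.4) = 18714.7 / 322.96 = 57.95 kPa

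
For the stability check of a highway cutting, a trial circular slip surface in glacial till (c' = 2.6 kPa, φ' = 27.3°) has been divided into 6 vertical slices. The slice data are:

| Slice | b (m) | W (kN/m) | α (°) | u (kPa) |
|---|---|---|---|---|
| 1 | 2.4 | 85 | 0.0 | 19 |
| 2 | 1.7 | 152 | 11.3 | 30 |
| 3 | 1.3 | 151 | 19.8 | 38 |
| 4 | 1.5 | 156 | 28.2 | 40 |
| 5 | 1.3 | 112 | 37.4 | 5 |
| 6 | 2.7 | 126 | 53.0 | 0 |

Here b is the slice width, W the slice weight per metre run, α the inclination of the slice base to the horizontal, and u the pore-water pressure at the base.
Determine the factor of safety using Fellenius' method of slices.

Ordinary method of slices: FS = Σ[c'·Δl_i + (W_i cosα_i − u_i·Δl_i)·tanφ'] / Σ W_i sinα_i, with Δl_i = b_i / cosα_i.
Slice 1: Δl = 2.4/cos0.0° = 2.400 m; N'_1 = 85·cos0.0° − 19·2.400 = 39.4; c'Δl = 6.24; W sinα = 0.0
Slice 2: Δl = 1.7/cos11.3° = 1.734 m; N'_2 = 152·cos11.3° − 30·1.734 = 97.0; c'Δl = 4.51; W sinα = 29.8
Slice 3: Δl = 1.3/cos19.8° = 1.382 m; N'_3 = 151·cos19.8° − 38·1.382 = 89.6; c'Δl = 3.59; W sinα = 51.1
Slice 4: Δl = 1.5/cos28.2° = 1.702 m; N'_4 = 156·cos28.2° − 40·1.702 = 69.4; c'Δl = 4.43; W sinα = 73.7
Slice 5: Δl = 1.3/cos37.4° = 1.636 m; N'_5 = 112·cos37.4° − 5·1.636 = 80.8; c'Δl = 4.25; W sinα = 68.0
Slice 6: Δl = 2.7/cos53.0° = 4.486 m; N'_6 = 126·cos53.0° − 0·4.486 = 75.8; c'Δl = 11.66; W sinα = 100.6
Σc'Δl = 34.7 kN/m; ΣN' = 452.0 kN/m; ΣW sinα = 323.3 kN/m
Resisting = 34.7 + 452.0·tan27.3° = 34.7 + 233.3 = 268.0 kN/m
FS = 268.0 / 323.3 = 0.829

FS = 0.83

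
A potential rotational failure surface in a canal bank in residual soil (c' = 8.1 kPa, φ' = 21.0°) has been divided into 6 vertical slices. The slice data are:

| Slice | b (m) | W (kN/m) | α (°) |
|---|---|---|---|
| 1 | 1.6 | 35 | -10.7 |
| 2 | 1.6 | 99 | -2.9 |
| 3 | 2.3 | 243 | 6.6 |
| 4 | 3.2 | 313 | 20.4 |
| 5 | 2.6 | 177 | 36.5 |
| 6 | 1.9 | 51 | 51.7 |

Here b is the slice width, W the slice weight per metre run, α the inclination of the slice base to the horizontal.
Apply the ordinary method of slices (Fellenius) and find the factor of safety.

FS = 1.65

Ordinary method of slices: FS = Σ[c'·Δl_i + (W_i cosα_i)·tanφ'] / Σ W_i sinα_i, with Δl_i = b_i / cosα_i.
Slice 1: Δl = 1.6/cos(-10.7°) = 1.628 m; N'_1 = 35·cos(-10.7°) = 34.4; c'Δl = 13.19; W sinα = -6.5
Slice 2: Δl = 1.6/cos(-2.9°) = 1.602 m; N'_2 = 99·cos(-2.9°) = 98.9; c'Δl = 12.98; W sinα = -5.0
Slice 3: Δl = 2.3/cos6.6° = 2.315 m; N'_3 = 243·cos6.6° = 241.4; c'Δl = 18.75; W sinα = 27.9
Slice 4: Δl = 3.2/cos20.4° = 3.414 m; N'_4 = 313·cos20.4° = 293.4; c'Δl = 27.65; W sinα = 109.1
Slice 5: Δl = 2.6/cos36.5° = 3.234 m; N'_5 = 177·cos36.5° = 142.3; c'Δl = 26.20; W sinα = 105.3
Slice 6: Δl = 1.9/cos51.7° = 3.066 m; N'_6 = 51·cos51.7° = 31.6; c'Δl = 24.83; W sinα = 40.0
Σc'Δl = 123.6 kN/m; ΣN' = 841.9 kN/m; ΣW sinα = 270.8 kN/m
Resisting = 123.6 + 841.9·tan21.0° = 123.6 + 323.2 = 446.8 kN/m
FS = 446.8 / 270.8 = 1.650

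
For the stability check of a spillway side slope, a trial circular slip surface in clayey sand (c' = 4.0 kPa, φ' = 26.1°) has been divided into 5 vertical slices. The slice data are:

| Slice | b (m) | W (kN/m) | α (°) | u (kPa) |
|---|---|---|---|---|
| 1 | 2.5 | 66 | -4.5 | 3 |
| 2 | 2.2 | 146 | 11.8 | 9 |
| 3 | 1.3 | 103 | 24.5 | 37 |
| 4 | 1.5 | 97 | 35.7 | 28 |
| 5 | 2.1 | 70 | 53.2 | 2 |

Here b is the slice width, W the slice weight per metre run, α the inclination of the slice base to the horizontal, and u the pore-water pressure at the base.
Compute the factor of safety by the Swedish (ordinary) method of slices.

Ordinary method of slices: FS = Σ[c'·Δl_i + (W_i cosα_i − u_i·Δl_i)·tanφ'] / Σ W_i sinα_i, with Δl_i = b_i / cosα_i.
Slice 1: Δl = 2.5/cos(-4.5°) = 2.508 m; N'_1 = 66·cos(-4.5°) − 3·2.508 = 58.3; c'Δl = 10.03; W sinα = -5.2
Slice 2: Δl = 2.2/cos11.8° = 2.247 m; N'_2 = 146·cos11.8° − 9·2.247 = 122.7; c'Δl = 8.99; W sinα = 29.9
Slice 3: Δl = 1.3/cos24.5° = 1.429 m; N'_3 = 103·cos24.5° − 37·1.429 = 40.9; c'Δl = 5.71; W sinα = 42.7
Slice 4: Δl = 1.5/cos35.7° = 1.847 m; N'_4 = 97·cos35.7° − 28·1.847 = 27.1; c'Δl = 7.39; W sinα = 56.6
Slice 5: Δl = 2.1/cos53.2° = 3.506 m; N'_5 = 70·cos53.2° − 2·3.506 = 34.9; c'Δl = 14.02; W sinα = 56.1
Σc'Δl = 46.1 kN/m; ΣN' = 283.8 kN/m; ΣW sinα = 180.0 kN/m
Resisting = 46.1 + 283.8·tan26.1° = 46.1 + 139.0 = 185.2 kN/m
FS = 185.2 / 180.0 = 1.029

FS = 1.03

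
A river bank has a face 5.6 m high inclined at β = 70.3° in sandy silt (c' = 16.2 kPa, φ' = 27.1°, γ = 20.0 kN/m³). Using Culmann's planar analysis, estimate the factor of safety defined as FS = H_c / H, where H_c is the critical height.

H_c = (4c'/γ) · sinβ cosφ' / [1 − cos(β − φ')]
    = (4·16.2/20.0) · sin70.3°·cos27.1° / [1 − cos43.2°]
    = 3.240 · 0.8381 / 0.2710 = 10.02 m
FS = H_c / H = 10.02 / 5.6 = 1.789

FS = 1.79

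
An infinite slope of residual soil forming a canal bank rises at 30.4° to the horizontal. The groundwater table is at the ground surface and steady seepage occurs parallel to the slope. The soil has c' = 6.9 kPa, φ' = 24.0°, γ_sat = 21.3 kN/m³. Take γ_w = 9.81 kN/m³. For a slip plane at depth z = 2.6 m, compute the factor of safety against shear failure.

With seepage parallel to the slope and the water table at the surface, the effective normal stress on the slip plane uses the buoyant unit weight γ' = γ_sat − γ_w while the driving shear stress uses γ_sat:
FS = [c' + γ' z cos²β tanφ'] / [γ_sat z sinβ cosβ]
γ' = 21.3 − 9.81 = 11.49 kN/m³
Numerator = 6.9 + 11.49·2.6·cos²30.4°·tan24.0° = 6.9 + 11.49·2.6·0.7439·0.4452 = 16.795 kPa
Denominator = 21.3·2.6·sin30.4°·cos30.4° = 21.3·2.6·0.5060·0.8625 = 24.171 kPa
FS = 16.795 / 24.171 = 0.695

FS = 0.69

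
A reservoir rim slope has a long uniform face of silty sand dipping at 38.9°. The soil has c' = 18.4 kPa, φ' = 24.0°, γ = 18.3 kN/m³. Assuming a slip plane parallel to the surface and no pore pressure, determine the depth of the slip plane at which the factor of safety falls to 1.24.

Setting FS = 1.24 in FS = [c' + γz cos²β tanφ'] / [γz sinβ cosβ] and solving for z:
z = c' / [γ cosβ (FS·sinβ − cosβ·tanφ')]
  = 18.4 / [18.3·cos38.9°·(1.24·sin38.9° − cos38.9°·tan24.0°)]
  = 18.4 / [18.3·0.7782·(1.24·0.6280 − 0.7782·0.4452)]
  = 18.4 / 6.1550 = 2.989 m

z = 2.99 m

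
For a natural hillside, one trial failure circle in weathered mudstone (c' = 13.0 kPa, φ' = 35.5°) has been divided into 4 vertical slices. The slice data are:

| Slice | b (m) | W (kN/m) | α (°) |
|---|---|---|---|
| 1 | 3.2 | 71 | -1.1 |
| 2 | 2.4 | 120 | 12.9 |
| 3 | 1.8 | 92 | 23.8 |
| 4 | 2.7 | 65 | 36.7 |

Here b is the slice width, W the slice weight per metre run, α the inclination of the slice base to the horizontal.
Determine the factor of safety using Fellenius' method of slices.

FS = 3.69

Ordinary method of slices: FS = Σ[c'·Δl_i + (W_i cosα_i)·tanφ'] / Σ W_i sinα_i, with Δl_i = b_i / cosα_i.
Slice 1: Δl = 3.2/cos(-1.1°) = 3.201 m; N'_1 = 71·cos(-1.1°) = 71.0; c'Δl = 41.61; W sinα = -1.4
Slice 2: Δl = 2.4/cos12.9° = 2.462 m; N'_2 = 120·cos12.9° = 117.0; c'Δl = 32.01; W sinα = 26.8
Slice 3: Δl = 1.8/cos23.8° = 1.967 m; N'_3 = 92·cos23.8° = 84.2; c'Δl = 25.57; W sinα = 37.1
Slice 4: Δl = 2.7/cos36.7° = 3.368 m; N'_4 = 65·cos36.7° = 52.1; c'Δl = 43.78; W sinα = 38.8
Σc'Δl = 143.0 kN/m; ΣN' = 324.2 kN/m; ΣW sinα = 101.4 kN/m
Resisting = 143.0 + 324.2·tan35.5° = 143.0 + 231.3 = 374.3 kN/m
FS = 374.3 / 101.4 = 3.691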